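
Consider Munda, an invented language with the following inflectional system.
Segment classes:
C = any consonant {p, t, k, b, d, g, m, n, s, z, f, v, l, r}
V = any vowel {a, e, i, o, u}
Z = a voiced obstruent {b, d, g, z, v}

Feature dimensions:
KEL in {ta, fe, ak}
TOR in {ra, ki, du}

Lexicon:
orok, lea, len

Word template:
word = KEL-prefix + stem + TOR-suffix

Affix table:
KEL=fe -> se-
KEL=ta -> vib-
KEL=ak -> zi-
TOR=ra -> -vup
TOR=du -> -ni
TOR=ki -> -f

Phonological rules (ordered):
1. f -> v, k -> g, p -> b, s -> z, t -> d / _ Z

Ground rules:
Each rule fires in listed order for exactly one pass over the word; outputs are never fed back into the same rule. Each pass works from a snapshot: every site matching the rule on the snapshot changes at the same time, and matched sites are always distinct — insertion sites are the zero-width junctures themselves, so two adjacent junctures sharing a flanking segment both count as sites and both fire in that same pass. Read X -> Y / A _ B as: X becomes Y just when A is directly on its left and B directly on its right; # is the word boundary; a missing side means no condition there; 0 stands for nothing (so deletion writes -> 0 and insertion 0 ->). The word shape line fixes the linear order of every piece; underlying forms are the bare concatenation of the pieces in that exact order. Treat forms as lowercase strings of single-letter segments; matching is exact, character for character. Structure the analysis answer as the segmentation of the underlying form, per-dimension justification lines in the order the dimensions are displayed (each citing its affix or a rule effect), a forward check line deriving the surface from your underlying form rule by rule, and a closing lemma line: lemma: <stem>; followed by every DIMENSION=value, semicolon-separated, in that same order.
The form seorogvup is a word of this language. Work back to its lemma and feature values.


underlying: se-orok-vup
KEL=fe - signalled by the affix se-
TOR=ra - signalled by the affix -vup
check: seorokvup -> seorogvup
lemma: orok; KEL=fe; TOR=ra


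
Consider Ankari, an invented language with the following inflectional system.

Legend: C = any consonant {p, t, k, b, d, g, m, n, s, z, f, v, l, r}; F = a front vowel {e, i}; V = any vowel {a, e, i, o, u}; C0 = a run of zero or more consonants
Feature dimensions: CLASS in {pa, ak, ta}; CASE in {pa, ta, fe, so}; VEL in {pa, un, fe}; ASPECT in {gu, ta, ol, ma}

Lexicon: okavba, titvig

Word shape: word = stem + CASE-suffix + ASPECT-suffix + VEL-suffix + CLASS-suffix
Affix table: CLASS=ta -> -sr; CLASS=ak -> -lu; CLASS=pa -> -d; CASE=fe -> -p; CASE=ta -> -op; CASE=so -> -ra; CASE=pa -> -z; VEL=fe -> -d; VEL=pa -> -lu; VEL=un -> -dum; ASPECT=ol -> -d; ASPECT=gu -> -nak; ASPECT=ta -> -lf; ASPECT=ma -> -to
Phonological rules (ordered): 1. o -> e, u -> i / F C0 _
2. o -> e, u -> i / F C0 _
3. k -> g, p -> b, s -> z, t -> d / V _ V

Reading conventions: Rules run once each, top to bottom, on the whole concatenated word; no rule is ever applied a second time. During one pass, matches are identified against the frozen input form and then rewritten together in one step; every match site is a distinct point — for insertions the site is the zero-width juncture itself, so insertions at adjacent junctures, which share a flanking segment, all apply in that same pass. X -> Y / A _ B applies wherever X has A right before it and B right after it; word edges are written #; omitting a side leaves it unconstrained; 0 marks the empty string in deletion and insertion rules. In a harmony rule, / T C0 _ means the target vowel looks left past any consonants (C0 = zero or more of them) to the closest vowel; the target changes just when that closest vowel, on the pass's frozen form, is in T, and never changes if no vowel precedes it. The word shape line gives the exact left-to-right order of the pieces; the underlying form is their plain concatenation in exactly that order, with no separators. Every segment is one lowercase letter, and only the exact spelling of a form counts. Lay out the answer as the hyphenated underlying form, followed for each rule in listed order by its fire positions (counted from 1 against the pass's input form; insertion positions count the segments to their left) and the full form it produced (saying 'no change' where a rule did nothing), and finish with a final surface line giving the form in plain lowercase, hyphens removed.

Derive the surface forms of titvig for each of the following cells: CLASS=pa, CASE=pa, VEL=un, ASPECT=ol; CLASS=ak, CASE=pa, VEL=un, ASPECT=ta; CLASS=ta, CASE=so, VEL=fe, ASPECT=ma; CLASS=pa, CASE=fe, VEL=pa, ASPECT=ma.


cell CLASS=pa, CASE=pa, VEL=un, ASPECT=ol:
underlying: titvig-z-d-dum-d
1. o -> e, u -> i / F C0 _: fires at position(s) 10: titvigzddimd
2. o -> e, u -> i / F C0 _: no change
3. k -> g, p -> b, s -> z, t -> d / V _ V: no change
surface: titvigzddimd

cell CLASS=ak, CASE=pa, VEL=un, ASPECT=ta:
underlying: titvig-z-lf-dum-lu
1. o -> e, u -> i / F C0 _: fires at position(s) 11: titvigzlfdimlu
2. o -> e, u -> i / F C0 _: fires at position(s) 14: titvigzlfdimli
3. k -> g, p -> b, s -> z, t -> d / V _ V: no change
surface: titvigzlfdimli

cell CLASS=ta, CASE=so, VEL=fe, ASPECT=ma:
underlying: titvig-ra-to-d-sr
1. o -> e, u -> i / F C0 _: no change
2. o -> e, u -> i / F C0 _: no change
3. k -> g, p -> b, s -> z, t -> d / V _ V: fires at position(s) 9: titvigradodsr
surface: titvigradodsr

cell CLASS=pa, CASE=fe, VEL=pa, ASPECT=ma:
underlying: titvig-p-to-lu-d
1. o -> e, u -> i / F C0 _: fires at position(s) 9: titvigptelud
2. o -> e, u -> i / F C0 _: fires at position(s) 11: titvigptelid
3. k -> g, p -> b, s -> z, t -> d / V _ V: no change
surface: titvigptelid


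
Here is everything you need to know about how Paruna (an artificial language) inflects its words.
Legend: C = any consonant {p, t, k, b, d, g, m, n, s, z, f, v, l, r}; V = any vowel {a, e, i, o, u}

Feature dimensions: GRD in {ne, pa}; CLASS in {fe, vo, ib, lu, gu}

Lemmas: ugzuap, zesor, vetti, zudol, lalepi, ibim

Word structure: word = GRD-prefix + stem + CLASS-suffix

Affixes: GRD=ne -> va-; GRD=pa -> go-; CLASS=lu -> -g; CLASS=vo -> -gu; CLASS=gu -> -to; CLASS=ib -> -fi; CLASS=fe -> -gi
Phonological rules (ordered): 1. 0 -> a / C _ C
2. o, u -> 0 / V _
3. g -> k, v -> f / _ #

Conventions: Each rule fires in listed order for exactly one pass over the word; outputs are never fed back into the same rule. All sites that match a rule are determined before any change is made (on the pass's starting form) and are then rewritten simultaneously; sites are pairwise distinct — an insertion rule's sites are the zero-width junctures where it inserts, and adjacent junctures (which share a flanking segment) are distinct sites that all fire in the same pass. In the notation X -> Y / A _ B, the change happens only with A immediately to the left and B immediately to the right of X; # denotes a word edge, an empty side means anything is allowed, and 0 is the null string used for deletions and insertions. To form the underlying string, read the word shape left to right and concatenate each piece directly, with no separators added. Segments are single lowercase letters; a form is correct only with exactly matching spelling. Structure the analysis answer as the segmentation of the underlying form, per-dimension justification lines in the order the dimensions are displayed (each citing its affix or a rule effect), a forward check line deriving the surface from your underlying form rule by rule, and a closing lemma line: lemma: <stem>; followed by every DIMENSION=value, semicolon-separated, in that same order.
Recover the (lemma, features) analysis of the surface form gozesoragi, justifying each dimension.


underlying: go-zesor-gi
GRD=pa - signalled by the affix go-
CLASS=fe - signalled by the affix -gi
check: gozesorgi -> gozesoragi -> gozesoragi -> gozesoragi
lemma: zesor; GRD=pa; CLASS=fe


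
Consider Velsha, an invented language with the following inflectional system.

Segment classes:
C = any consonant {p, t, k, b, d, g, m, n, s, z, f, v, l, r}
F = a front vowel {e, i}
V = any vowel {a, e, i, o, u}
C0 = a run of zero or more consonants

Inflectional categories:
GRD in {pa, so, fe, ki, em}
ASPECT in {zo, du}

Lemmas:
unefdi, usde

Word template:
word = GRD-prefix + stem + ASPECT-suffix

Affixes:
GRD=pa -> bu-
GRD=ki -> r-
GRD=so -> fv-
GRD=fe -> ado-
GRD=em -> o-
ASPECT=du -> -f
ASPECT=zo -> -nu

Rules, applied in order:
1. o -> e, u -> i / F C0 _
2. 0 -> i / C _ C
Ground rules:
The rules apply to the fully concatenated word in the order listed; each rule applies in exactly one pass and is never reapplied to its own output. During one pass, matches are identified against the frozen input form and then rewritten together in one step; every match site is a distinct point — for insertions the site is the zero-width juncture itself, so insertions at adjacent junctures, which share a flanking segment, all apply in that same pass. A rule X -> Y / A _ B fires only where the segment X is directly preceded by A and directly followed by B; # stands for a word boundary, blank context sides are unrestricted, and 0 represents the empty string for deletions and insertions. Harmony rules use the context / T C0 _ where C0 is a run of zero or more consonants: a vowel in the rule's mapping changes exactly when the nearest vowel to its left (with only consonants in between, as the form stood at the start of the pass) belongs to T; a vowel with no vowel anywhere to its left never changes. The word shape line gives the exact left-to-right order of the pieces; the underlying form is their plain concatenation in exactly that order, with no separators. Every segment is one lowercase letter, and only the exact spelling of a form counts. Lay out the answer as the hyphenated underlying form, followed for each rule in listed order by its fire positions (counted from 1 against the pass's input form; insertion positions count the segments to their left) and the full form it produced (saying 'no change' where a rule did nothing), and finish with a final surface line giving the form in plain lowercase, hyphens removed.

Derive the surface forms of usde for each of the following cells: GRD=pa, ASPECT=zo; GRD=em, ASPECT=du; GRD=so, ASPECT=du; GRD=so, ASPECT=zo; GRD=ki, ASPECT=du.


cell GRD=pa, ASPECT=zo:
underlying: bu-usde-nu
1. o -> e, u -> i / F C0 _: fires at position(s) 8: buusdeni
2. 0 -> i / C _ C: inserts after position(s) 4: buusideni
surface: buusideni

cell GRD=em, ASPECT=du:
underlying: o-usde-f
1. o -> e, u -> i / F C0 _: no change
2. 0 -> i / C _ C: inserts after position(s) 3: ousidef
surface: ousidef

cell GRD=so, ASPECT=du:
underlying: fv-usde-f
1. o -> e, u -> i / F C0 _: no change
2. 0 -> i / C _ C: inserts after position(s) 1, 4: fivusidef
surface: fivusidef

cell GRD=so, ASPECT=zo:
underlying: fv-usde-nu
1. o -> e, u -> i / F C0 _: fires at position(s) 8: fvusdeni
2. 0 -> i / C _ C: inserts after position(s) 1, 4: fivusideni
surface: fivusideni

cell GRD=ki, ASPECT=du:
underlying: r-usde-f
1. o -> e, u -> i / F C0 _: no change
2. 0 -> i / C _ C: inserts after position(s) 3: rusidef
surface: rusidef


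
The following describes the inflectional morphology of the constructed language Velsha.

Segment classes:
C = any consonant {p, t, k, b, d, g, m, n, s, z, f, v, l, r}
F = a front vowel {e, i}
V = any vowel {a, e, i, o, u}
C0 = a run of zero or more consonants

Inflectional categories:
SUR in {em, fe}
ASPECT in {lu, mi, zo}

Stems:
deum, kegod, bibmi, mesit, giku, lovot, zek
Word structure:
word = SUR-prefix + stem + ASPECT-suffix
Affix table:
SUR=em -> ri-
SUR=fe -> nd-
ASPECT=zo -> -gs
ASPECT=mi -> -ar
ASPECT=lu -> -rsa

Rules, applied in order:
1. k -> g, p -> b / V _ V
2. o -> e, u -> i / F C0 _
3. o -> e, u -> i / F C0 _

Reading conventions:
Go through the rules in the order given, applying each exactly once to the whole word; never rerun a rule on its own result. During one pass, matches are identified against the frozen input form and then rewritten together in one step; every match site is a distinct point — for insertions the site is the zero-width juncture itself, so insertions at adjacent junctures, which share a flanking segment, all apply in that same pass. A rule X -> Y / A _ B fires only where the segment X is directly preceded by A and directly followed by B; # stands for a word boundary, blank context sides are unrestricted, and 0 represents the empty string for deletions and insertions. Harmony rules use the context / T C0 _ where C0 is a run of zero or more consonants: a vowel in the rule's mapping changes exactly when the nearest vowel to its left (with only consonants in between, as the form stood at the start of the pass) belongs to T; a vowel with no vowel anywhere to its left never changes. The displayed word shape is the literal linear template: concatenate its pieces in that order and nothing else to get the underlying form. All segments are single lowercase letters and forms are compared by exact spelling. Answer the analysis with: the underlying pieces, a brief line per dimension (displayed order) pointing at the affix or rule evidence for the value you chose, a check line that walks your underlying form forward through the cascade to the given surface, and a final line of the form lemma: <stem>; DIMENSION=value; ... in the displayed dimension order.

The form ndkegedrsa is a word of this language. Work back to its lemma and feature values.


underlying: nd-kegod-rsa
SUR=fe - signalled by the affix nd-
ASPECT=lu - signalled by the affix -rsa
check: ndkegodrsa -> ndkegodrsa -> ndkegedrsa -> ndkegedrsa
lemma: kegod; SUR=fe; ASPECT=lu


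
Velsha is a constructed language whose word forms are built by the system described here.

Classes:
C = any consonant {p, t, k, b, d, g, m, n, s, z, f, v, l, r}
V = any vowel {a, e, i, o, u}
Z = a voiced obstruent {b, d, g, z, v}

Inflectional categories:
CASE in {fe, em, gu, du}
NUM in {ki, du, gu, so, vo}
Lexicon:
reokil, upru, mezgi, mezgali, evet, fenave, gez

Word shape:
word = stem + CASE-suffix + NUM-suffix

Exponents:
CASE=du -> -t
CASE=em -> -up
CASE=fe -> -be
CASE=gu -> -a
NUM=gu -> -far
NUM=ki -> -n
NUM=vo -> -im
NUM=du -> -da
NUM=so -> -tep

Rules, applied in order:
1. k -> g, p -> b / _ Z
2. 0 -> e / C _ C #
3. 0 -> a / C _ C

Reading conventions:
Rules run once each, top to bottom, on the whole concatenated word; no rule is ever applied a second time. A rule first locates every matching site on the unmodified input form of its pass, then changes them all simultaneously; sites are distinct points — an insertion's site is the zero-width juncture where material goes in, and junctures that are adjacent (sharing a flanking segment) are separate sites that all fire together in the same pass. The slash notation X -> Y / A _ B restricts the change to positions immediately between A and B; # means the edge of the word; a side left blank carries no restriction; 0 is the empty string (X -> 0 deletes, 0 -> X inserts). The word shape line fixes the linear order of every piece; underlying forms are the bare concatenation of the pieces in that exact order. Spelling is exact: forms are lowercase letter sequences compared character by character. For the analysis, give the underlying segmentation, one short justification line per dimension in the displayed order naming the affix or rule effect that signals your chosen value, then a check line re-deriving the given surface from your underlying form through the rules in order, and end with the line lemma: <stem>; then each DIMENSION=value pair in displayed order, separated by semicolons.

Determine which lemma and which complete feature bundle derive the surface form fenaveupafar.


underlying: fenave-up-far
CASE=em - signalled by the affix -up
NUM=gu - signalled by the affix -far
check: fenaveupfar -> fenaveupfar -> fenaveupfar -> fenaveupafar
lemma: fenave; CASE=em; NUM=gu


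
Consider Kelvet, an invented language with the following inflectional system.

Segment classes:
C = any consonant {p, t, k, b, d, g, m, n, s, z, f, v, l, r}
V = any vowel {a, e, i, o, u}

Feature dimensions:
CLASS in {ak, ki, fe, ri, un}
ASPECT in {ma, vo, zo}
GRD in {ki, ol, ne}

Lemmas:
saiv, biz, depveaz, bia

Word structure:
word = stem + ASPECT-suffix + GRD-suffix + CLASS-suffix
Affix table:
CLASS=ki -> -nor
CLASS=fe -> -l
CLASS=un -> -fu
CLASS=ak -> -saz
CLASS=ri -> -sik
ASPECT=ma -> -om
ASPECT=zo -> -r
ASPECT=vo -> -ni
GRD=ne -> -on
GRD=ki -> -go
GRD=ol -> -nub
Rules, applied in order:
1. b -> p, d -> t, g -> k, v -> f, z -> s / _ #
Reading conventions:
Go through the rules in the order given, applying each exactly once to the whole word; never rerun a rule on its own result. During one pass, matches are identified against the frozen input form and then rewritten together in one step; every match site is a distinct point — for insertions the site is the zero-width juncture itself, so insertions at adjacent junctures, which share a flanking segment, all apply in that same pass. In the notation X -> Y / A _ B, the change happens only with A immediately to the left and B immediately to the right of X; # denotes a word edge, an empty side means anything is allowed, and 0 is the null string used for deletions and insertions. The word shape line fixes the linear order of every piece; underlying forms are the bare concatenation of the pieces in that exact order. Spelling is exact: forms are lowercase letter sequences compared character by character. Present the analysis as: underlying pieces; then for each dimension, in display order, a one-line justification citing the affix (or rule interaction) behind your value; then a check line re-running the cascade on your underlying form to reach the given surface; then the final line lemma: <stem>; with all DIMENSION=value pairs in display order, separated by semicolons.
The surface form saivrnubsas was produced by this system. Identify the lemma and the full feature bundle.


underlying: saiv-r-nub-saz
CLASS=ak - signalled by the affix -saz
ASPECT=zo - signalled by the affix -r
GRD=ol - signalled by the affix -nub
check: saivrnubsaz -> saivrnubsas
lemma: saiv; CLASS=ak; ASPECT=zo; GRD=ol


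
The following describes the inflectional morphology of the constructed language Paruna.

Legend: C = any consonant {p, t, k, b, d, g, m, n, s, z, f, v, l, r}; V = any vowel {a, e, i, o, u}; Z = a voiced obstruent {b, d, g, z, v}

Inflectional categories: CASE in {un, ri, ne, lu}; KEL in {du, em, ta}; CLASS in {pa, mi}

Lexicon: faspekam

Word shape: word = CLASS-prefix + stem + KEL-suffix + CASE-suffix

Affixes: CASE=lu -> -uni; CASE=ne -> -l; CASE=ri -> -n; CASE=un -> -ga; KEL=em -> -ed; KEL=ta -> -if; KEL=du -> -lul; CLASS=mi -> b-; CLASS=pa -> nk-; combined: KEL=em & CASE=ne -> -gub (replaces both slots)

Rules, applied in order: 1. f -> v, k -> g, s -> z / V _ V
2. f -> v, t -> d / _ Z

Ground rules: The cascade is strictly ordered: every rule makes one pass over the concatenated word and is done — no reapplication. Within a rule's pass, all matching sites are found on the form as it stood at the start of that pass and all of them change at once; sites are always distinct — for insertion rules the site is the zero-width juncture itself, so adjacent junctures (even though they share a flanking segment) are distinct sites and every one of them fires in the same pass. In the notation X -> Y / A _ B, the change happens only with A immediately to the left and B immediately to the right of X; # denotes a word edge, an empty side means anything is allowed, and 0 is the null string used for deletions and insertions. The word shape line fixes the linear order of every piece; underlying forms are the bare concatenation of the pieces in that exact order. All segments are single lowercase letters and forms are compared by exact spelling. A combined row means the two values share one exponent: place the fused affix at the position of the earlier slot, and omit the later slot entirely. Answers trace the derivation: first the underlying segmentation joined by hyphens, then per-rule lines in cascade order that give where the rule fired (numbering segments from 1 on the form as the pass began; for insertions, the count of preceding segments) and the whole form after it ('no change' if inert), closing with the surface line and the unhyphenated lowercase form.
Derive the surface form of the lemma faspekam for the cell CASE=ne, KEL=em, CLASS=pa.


underlying: nk-faspekam-gub
1. f -> v, k -> g, s -> z / V _ V: fires at position(s) 8: nkfaspegamgub
2. f -> v, t -> d / _ Z: no change
surface: nkfaspegamgub


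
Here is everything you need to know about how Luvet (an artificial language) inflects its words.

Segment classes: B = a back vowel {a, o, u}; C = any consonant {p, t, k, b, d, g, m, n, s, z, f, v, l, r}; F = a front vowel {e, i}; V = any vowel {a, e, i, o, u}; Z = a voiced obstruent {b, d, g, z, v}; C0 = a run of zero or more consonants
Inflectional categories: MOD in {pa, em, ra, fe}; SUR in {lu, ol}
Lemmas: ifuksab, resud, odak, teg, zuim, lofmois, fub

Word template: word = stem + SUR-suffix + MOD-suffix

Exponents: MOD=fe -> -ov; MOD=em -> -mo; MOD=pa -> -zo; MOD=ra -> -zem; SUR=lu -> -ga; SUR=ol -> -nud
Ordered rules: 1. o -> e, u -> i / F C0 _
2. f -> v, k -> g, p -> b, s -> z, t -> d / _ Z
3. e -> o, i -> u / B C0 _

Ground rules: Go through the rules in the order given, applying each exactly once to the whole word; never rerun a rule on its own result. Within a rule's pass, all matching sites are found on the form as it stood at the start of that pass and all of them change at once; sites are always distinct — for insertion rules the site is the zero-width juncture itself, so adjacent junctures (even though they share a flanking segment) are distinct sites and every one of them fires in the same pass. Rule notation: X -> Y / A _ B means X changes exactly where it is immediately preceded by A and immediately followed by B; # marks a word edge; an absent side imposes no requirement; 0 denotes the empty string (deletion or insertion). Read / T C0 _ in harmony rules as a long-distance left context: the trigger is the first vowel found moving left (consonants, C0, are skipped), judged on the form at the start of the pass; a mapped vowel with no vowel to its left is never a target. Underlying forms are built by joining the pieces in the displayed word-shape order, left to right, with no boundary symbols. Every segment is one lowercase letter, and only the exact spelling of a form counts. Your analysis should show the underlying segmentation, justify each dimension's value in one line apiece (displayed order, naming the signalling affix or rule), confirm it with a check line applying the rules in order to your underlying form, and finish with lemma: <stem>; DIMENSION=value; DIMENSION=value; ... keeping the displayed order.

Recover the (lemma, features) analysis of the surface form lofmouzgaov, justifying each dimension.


underlying: lofmois-ga-ov
MOD=fe - signalled by the affix -ov
SUR=lu - signalled by the affix -ga
check: lofmoisgaov -> lofmoisgaov -> lofmoizgaov -> lofmouzgaov
lemma: lofmois; MOD=fe; SUR=lu


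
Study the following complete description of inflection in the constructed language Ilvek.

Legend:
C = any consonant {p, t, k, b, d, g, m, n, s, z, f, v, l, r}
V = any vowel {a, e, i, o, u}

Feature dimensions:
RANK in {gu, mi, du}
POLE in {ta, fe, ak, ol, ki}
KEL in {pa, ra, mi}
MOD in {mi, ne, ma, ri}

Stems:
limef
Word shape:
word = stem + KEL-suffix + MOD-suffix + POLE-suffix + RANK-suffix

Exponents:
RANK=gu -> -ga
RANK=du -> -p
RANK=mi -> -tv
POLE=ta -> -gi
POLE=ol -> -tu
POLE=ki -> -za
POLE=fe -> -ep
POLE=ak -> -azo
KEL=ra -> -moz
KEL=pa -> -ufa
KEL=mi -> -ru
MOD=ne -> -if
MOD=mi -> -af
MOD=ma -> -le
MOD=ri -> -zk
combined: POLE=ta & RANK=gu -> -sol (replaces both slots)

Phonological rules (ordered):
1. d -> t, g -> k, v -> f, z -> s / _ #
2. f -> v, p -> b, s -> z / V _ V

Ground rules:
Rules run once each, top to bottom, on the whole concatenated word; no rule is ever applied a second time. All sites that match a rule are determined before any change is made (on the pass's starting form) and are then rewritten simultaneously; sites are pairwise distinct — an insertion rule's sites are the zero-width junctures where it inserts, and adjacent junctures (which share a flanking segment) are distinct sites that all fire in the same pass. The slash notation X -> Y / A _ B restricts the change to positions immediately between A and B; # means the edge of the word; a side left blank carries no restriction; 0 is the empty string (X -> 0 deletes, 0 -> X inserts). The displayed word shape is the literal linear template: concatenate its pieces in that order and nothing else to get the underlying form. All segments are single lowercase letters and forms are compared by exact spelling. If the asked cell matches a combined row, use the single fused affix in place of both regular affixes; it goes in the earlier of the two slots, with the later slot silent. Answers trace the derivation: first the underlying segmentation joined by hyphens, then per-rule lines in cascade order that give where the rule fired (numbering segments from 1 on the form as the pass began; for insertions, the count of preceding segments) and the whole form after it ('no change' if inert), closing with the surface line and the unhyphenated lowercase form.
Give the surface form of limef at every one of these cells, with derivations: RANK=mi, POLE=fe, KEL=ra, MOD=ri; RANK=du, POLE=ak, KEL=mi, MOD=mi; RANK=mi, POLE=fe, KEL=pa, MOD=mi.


cell RANK=mi, POLE=fe, KEL=ra, MOD=ri:
underlying: limef-moz-zk-ep-tv
1. d -> t, g -> k, v -> f, z -> s / _ #: fires at position(s) 14: limefmozzkeptf
2. f -> v, p -> b, s -> z / V _ V: no change
surface: limefmozzkeptf

cell RANK=du, POLE=ak, KEL=mi, MOD=mi:
underlying: limef-ru-af-azo-p
1. d -> t, g -> k, v -> f, z -> s / _ #: no change
2. f -> v, p -> b, s -> z / V _ V: fires at position(s) 9: limefruavazop
surface: limefruavazop

cell RANK=mi, POLE=fe, KEL=pa, MOD=mi:
underlying: limef-ufa-af-ep-tv
1. d -> t, g -> k, v -> f, z -> s / _ #: fires at position(s) 14: limefufaafeptf
2. f -> v, p -> b, s -> z / V _ V: fires at position(s) 5, 7, 10: limevuvaaveptf
surface: limevuvaaveptf


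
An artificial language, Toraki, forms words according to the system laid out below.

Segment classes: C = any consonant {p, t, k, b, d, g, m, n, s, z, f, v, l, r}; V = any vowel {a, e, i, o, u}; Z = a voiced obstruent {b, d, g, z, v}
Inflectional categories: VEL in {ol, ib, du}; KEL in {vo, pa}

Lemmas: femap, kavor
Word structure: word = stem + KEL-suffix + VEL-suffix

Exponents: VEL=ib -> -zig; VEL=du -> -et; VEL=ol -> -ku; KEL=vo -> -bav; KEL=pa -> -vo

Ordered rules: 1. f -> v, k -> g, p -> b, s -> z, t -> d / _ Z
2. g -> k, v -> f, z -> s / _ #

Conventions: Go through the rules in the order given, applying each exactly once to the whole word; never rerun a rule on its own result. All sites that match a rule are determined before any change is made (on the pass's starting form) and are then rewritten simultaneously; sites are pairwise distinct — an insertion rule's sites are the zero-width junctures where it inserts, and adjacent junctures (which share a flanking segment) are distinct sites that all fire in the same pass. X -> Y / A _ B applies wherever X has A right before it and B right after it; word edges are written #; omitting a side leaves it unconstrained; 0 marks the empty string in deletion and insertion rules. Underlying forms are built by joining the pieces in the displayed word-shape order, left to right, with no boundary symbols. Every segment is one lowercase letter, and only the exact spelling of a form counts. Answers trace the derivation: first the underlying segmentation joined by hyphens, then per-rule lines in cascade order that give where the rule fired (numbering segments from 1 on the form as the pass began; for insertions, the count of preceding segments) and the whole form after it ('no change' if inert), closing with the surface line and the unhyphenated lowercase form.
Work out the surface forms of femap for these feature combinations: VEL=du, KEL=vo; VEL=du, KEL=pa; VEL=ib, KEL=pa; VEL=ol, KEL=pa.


cell VEL=du, KEL=vo:
underlying: femap-bav-et
1. f -> v, k -> g, p -> b, s -> z, t -> d / _ Z: fires at position(s) 5: femabbavet
2. g -> k, v -> f, z -> s / _ #: no change
surface: femabbavet

cell VEL=du, KEL=pa:
underlying: femap-vo-et
1. f -> v, k -> g, p -> b, s -> z, t -> d / _ Z: fires at position(s) 5: femabvoet
2. g -> k, v -> f, z -> s / _ #: no change
surface: femabvoet

cell VEL=ib, KEL=pa:
underlying: femap-vo-zig
1. f -> v, k -> g, p -> b, s -> z, t -> d / _ Z: fires at position(s) 5: femabvozig
2. g -> k, v -> f, z -> s / _ #: fires at position(s) 10: femabvozik
surface: femabvozik

cell VEL=ol, KEL=pa:
underlying: femap-vo-ku
1. f -> v, k -> g, p -> b, s -> z, t -> d / _ Z: fires at position(s) 5: femabvoku
2. g -> k, v -> f, z -> s / _ #: no change
surface: femabvoku


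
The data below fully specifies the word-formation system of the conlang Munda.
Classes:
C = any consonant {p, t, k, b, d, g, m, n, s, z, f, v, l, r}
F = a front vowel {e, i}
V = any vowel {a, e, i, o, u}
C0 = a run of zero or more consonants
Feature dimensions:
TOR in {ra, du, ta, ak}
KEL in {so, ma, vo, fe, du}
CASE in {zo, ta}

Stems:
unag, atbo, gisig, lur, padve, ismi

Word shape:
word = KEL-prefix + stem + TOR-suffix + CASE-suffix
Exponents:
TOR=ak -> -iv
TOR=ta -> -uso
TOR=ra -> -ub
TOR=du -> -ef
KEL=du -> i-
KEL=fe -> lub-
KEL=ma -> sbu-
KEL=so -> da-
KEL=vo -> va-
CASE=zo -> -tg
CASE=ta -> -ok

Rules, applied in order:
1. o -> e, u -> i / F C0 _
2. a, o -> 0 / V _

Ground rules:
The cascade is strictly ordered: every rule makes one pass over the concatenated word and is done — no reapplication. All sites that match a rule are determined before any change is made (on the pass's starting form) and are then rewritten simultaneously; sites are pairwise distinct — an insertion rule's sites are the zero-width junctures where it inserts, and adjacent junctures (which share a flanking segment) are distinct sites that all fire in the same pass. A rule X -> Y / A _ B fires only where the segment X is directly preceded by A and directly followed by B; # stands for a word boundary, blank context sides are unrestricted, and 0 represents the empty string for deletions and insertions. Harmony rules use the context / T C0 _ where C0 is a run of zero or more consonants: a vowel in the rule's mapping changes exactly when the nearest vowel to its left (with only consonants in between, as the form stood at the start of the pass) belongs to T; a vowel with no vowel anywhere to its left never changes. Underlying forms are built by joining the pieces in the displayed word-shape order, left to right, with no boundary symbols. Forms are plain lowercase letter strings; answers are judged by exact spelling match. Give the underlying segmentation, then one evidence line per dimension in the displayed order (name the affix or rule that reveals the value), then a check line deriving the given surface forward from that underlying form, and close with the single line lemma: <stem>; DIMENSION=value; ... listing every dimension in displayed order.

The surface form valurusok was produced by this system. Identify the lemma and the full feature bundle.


underlying: va-lur-uso-ok
TOR=ta - signalled by the affix -uso
KEL=vo - signalled by the affix va-
CASE=ta - signalled by the affix -ok
check: valurusook -> valurusook -> valurusok
lemma: lur; TOR=ta; KEL=vo; CASE=ta


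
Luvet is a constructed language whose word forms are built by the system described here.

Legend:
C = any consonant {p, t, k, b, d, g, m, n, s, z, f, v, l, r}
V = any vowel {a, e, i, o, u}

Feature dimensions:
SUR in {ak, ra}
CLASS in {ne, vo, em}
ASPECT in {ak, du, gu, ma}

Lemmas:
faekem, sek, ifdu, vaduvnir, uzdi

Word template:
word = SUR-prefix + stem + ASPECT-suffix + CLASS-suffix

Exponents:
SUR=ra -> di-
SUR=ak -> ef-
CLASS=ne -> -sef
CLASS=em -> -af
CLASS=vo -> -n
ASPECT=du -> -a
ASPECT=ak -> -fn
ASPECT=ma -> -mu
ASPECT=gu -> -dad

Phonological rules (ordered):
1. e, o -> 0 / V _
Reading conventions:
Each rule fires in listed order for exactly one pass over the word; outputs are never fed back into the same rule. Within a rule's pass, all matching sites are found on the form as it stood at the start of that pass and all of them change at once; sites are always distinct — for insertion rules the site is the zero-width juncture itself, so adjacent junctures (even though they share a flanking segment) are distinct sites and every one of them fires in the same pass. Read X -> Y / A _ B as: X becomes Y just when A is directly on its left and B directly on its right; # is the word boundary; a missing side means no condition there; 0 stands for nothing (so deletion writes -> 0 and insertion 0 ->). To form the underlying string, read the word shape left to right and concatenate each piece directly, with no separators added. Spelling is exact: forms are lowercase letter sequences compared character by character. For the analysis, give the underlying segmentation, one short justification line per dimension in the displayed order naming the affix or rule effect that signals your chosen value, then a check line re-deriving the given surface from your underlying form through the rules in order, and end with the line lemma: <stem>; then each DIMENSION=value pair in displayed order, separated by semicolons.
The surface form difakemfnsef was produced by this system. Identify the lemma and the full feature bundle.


underlying: di-faekem-fn-sef
SUR=ra - signalled by the affix di-
CLASS=ne - signalled by the affix -sef
ASPECT=ak - signalled by the affix -fn
check: difaekemfnsef -> difakemfnsef
lemma: faekem; SUR=ra; CLASS=ne; ASPECT=ak


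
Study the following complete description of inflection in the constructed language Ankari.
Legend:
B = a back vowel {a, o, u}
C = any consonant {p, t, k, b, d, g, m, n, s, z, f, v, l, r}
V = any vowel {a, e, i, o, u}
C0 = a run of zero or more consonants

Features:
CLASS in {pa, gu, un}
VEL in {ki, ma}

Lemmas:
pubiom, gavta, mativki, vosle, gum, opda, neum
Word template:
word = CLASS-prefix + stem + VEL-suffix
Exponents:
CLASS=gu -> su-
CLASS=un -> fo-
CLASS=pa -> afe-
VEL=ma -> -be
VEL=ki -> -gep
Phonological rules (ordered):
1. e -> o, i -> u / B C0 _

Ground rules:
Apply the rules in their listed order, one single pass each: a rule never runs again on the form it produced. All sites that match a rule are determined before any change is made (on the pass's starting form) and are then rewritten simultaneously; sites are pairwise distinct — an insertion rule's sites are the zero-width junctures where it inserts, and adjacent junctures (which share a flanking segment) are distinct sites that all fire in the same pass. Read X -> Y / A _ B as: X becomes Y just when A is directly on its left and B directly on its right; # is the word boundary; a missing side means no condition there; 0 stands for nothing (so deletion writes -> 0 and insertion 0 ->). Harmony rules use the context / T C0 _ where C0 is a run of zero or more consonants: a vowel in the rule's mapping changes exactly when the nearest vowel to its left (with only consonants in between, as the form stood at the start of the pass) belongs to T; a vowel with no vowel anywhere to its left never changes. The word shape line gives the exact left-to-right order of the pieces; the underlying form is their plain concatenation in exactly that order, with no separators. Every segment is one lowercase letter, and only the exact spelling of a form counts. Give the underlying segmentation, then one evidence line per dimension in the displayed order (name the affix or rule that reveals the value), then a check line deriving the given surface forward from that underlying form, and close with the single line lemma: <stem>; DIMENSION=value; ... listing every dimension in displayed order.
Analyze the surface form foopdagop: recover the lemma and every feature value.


underlying: fo-opda-gep
CLASS=un - signalled by the affix fo-
VEL=ki - signalled by the affix -gep
check: foopdagep -> foopdagop
lemma: opda; CLASS=un; VEL=ki


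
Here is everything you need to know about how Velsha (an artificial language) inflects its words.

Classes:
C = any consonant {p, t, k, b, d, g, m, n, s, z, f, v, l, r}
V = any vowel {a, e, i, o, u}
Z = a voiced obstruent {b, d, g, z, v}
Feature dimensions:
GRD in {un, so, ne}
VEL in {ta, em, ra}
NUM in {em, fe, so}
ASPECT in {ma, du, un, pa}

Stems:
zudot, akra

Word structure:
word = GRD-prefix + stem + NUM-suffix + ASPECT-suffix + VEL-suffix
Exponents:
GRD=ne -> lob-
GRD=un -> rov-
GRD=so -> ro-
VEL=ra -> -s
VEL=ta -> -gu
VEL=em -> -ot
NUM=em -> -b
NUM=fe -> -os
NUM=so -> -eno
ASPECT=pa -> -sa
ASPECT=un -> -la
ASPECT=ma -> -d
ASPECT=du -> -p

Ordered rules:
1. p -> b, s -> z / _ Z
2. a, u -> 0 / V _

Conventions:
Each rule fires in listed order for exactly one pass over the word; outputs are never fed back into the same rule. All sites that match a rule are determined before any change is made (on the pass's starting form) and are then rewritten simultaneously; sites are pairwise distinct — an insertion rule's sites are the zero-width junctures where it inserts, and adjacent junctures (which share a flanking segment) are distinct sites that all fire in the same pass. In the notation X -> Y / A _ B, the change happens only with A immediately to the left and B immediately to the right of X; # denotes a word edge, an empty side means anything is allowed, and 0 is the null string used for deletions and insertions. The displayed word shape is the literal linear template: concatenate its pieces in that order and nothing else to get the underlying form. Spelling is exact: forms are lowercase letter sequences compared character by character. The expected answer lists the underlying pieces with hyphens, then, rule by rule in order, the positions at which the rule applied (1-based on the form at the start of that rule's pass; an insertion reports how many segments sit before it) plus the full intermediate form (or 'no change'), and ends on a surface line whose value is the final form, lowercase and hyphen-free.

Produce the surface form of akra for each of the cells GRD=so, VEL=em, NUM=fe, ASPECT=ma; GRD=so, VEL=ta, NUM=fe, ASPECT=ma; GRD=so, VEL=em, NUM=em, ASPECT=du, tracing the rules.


cell GRD=so, VEL=em, NUM=fe, ASPECT=ma:
underlying: ro-akra-os-d-ot
1. p -> b, s -> z / _ Z: fires at position(s) 8: roakraozdot
2. a, u -> 0 / V _: fires at position(s) 3: rokraozdot
surface: rokraozdot

cell GRD=so, VEL=ta, NUM=fe, ASPECT=ma:
underlying: ro-akra-os-d-gu
1. p -> b, s -> z / _ Z: fires at position(s) 8: roakraozdgu
2. a, u -> 0 / V _: fires at position(s) 3: rokraozdgu
surface: rokraozdgu

cell GRD=so, VEL=em, NUM=em, ASPECT=du:
underlying: ro-akra-b-p-ot
1. p -> b, s -> z / _ Z: no change
2. a, u -> 0 / V _: fires at position(s) 3: rokrabpot
surface: rokrabpot


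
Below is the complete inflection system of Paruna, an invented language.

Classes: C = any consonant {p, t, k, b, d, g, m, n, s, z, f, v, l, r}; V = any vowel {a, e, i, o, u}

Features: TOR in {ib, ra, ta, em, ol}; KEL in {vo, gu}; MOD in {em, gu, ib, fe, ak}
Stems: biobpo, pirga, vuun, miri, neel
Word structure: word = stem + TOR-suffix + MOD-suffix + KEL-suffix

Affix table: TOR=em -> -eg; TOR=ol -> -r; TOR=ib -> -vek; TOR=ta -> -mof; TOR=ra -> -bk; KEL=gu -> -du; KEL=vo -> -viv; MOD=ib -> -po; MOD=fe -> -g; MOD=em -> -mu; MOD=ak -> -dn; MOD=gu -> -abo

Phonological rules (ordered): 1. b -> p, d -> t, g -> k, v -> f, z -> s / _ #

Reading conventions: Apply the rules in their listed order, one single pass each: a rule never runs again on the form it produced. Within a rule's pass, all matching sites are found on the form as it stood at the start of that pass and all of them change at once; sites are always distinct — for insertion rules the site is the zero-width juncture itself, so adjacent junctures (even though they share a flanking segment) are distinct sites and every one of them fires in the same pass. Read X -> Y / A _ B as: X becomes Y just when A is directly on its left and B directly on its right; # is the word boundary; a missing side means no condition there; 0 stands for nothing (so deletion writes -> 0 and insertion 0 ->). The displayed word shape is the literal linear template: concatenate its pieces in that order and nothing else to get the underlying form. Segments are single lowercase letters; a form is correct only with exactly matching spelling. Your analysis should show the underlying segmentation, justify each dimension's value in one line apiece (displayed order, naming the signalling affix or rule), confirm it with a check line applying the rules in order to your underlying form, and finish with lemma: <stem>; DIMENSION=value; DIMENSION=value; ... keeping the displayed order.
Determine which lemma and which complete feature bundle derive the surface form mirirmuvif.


underlying: miri-r-mu-viv
TOR=ol - signalled by the affix -r
KEL=vo - signalled by the affix -viv
MOD=em - signalled by the affix -mu
check: mirirmuviv -> mirirmuvif
lemma: miri; TOR=ol; KEL=vo; MOD=em
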